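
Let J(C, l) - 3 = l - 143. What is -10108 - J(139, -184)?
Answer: -9784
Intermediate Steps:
J(C, l) = -140 + l (J(C, l) = 3 + (l - 143) = 3 + (-143 + l) = -140 + l)
-10108 - J(139, -184) = -10108 - (-140 - 184) = -10108 - 1*(-324) = -10108 + 324 = -9784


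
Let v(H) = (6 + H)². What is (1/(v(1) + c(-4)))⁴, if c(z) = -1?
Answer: 1/5308416 ≈ 1.8838e-7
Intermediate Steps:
(1/(v(1) + c(-4)))⁴ = (1/((6 + 1)² - 1))⁴ = (1/(7² - 1))⁴ = (1/(49 - 1))⁴ = (1/48)⁴ = 1/5308416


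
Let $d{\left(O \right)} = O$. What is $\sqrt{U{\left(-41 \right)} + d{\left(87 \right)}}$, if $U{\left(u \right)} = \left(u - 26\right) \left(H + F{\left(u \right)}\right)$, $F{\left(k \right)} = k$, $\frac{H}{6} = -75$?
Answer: $2 \sqrt{8246} \approx 181.61$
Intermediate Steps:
$H = -450$ ($H = 6 \left(-75\right) = -450$)
$U{\left(u \right)} = \left(-450 + u\right) \left(-26 + u\right)$ ($U{\left(u \right)} = \left(u - 26\right) \left(-450 + u\right) = \left(-26 + u\right) \left(-450 + u\right) = \left(-450 + u\right) \left(-26 + u\right)$)
$\sqrt{U{\left(-41 \right)} + d{\left(87 \right)}} = \sqrt{\left(11700 + \left(-41\right)^{2} - -19516\right) + 87} = \sqrt{\left(11700 + 1681 + 19516\right) + 87} = \sqrt{32897 + 87} = \sqrt{32984} = 2 \sqrt{8246}$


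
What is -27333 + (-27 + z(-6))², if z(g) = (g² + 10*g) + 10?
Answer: -25652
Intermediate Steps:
z(g) = 10 + g² + 10*g
-27333 + (-27 + z(-6))² = -27333 + (-27 + (10 + (-6)² + 10*(-6)))² = -27333 + (-27 + (10 + 36 - 60))² = -27333 + (-27 - 14)² = -27333 + (-41)² = -27333 + 1681 = -25652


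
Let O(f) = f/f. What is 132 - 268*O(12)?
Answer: -136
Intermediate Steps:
O(f) = 1
132 - 268*O(12) = 132 - 268*1 = 132 - 268 = -136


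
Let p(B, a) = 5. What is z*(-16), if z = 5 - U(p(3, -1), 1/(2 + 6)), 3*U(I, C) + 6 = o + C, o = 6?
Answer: -238/3 ≈ -79.333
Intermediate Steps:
U(I, C) = C/3 (U(I, C) = -2 + (6 + C)/3 = -2 + (2 + C/3) = C/3)
z = 119/24 (z = 5 - 1/(3*(2 + 6)) = 5 - 1/(3*8) = 5 - 1*1/24 = 5 - 1/24 = 119/24 ≈ 4.9583)
z*(-16) = (119/24)*(-16) = -238/3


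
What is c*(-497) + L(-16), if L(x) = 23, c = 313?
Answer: -155538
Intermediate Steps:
c*(-497) + L(-16) = 313*(-497) + 23 = -155561 + 23 = -155538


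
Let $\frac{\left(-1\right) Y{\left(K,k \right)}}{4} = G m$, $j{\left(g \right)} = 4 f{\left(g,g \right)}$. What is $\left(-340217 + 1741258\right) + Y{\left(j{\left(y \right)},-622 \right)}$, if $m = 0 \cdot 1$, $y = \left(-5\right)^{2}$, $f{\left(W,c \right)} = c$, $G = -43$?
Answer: $1401041$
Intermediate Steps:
$y = 25$
$j{\left(g \right)} = 4 g$
$m = 0$
$Y{\left(K,k \right)} = 0$ ($Y{\left(K,k \right)} = - 4 \left(\left(-43\right) 0\right) = \left(-4\right) 0 = 0$)
$\left(-340217 + 1741258\right) + Y{\left(j{\left(y \right)},-622 \right)} = \left(-340217 + 1741258\right) + 0 = 1401041 + 0 = 1401041$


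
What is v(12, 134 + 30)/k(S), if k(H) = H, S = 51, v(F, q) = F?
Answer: 4/17 ≈ 0.23529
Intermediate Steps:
v(12, 134 + 30)/k(S) = 12/51 = 12*(1/51) = 4/17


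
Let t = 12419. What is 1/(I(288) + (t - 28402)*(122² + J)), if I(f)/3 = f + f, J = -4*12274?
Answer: 1/546812124 ≈ 1.8288e-9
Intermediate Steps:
J = -49096
I(f) = 6*f (I(f) = 3*(f + f) = 3*(2*f) = 6*f)
1/(I(288) + (t - 28402)*(122² + J)) = 1/(6*288 + (12419 - 28402)*(122² - 49096)) = 1/(1728 - 15983*(14884 - 49096)) = 1/(1728 - 15983*(-34212)) = 1/(1728 + 546810396) = 1/546812124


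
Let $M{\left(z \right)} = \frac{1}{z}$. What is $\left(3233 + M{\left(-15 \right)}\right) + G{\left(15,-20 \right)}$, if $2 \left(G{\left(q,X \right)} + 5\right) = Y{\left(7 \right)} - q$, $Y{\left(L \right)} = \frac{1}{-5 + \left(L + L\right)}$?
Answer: $\frac{144922}{45} \approx 3220.5$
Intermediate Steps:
$Y{\left(L \right)} = \frac{1}{-5 + 2 L}$
$G{\left(q,X \right)} = - \frac{89}{18} - \frac{q}{2}$ ($G{\left(q,X \right)} = -5 + \frac{\frac{1}{-5 + 2 \cdot 7} - q}{2} = -5 + \frac{\frac{1}{-5 + 14} - q}{2} = -5 + \frac{\frac{1}{9} - q}{2} = -5 - \left(- \frac{1}{18} + \frac{q}{2}\right) = - \frac{89}{18} - \frac{q}{2}$)
$\left(3233 + M{\left(-15 \right)}\right) + G{\left(15,-20 \right)} = \left(3233 + \frac{1}{-15}\right) - \frac{112}{9} = \left(3233 - \frac{1}{15}\right) - \frac{112}{9} = \frac{48494}{15} - \frac{112}{9} = \frac{144922}{45}$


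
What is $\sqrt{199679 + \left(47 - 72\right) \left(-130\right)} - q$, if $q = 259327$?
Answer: $-259327 + \sqrt{202929} \approx -2.5888 \cdot 10^{5}$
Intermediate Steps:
$\sqrt{199679 + \left(47 - 72\right) \left(-130\right)} - q = \sqrt{199679 + \left(47 - 72\right) \left(-130\right)} - 259327 = \sqrt{199679 - -3250} - 259327 = \sqrt{199679 + 3250} - 259327 = \sqrt{202929} - 259327 = -259327 + \sqrt{202929}$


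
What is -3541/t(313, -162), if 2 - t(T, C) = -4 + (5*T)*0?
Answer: -3541/6 ≈ -590.17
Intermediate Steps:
t(T, C) = 6 (t(T, C) = 2 - (-4 + (5*T)*0) = 2 - (-4 + 0) = 2 - 1*(-4) = 2 + 4 = 6)
-3541/t(313, -162) = -3541/6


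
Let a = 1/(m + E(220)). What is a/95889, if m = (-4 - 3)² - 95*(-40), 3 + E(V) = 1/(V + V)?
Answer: 440/162267297249 ≈ 2.7116e-9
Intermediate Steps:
E(V) = -3 + 1/(2*V) (E(V) = -3 + 1/(V + V) = -3 + 1/(2*V))
m = 3849 (m = (-7)² + 3800 = 49 + 3800 = 3849)
a = 440/1692241 (a = 1/(3849 + (-3 + (½)/220)) = 1/(3849 + (-3 + (½)*(1/220))) = 1/(3849 + (-3 + 1/440)) = 1/(3849 - 1319/440) = 1/(1692241/440) = 440/1692241 ≈ 0.00026001)
a/95889 = (440/1692241)/95889 = (440/1692241)*(1/95889) = 440/162267297249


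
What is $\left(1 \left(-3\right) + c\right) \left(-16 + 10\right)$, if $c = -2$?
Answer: $30$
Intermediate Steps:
$\left(1 \left(-3\right) + c\right) \left(-16 + 10\right) = \left(1 \left(-3\right) - 2\right) \left(-16 + 10\right) = \left(-3 - 2\right) \left(-6\right) = \left(-5\right) \left(-6\right) = 30$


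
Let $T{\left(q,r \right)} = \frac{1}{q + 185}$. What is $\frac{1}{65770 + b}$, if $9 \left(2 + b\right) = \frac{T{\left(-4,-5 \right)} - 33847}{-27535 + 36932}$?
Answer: $\frac{5102571}{335583847426} \approx 1.5205 \cdot 10^{-5}$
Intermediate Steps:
$T{\left(q,r \right)} = \frac{1}{185 + q}$
$b = - \frac{12247244}{5102571}$ ($b = -2 + \frac{\left(\frac{1}{185 - 4} - 33847\right) \frac{1}{-27535 + 36932}}{9} = -2 + \frac{\left(\frac{1}{181} - 33847\right) \frac{1}{9397}}{9} = -2 + \frac{\left(- \frac{6126306}{181}\right) \frac{1}{9397}}{9} = -2 + \frac{1}{9} \left(- \frac{6126306}{1700857}\right) = -2 - \frac{2042102}{5102571} = - \frac{12247244}{5102571} \approx -2.4002$)
$\frac{1}{65770 + b} = \frac{1}{65770 - \frac{12247244}{5102571}} = \frac{1}{\frac{335583847426}{5102571}} = \frac{5102571}{335583847426}$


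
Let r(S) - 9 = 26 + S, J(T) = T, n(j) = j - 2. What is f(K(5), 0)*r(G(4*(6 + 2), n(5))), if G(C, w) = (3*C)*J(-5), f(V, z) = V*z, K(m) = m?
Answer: 0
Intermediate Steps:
n(j) = -2 + j
G(C, w) = -15*C (G(C, w) = (3*C)*(-5) = -15*C)
r(S) = 35 + S (r(S) = 9 + (26 + S) = 35 + S)
f(K(5), 0)*r(G(4*(6 + 2), n(5))) = (5*0)*(35 - 60*(6 + 2)) = 0*(35 - 60*8) = 0*(35 - 15*32) = 0*(35 - 480) = 0*(-445) = 0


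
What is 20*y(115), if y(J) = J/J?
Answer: 20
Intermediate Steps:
y(J) = 1
20*y(115) = 20*1 = 20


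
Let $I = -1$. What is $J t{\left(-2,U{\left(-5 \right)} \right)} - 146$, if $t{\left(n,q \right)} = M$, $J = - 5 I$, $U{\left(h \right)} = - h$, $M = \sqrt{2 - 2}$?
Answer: $-146$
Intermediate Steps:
$M = 0$ ($M = \sqrt{0} = 0$)
$J = 5$ ($J = \left(-5\right) \left(-1\right) = 5$)
$t{\left(n,q \right)} = 0$
$J t{\left(-2,U{\left(-5 \right)} \right)} - 146 = 5 \cdot 0 - 146 = 0 - 146 = -146$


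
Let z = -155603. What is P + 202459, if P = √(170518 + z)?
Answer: 202459 + √14915 ≈ 2.0258e+5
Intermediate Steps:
P = √14915 (P = √(170518 - 155603) = √14915 ≈ 122.13)
P + 202459 = √14915 + 202459 = 202459 + √14915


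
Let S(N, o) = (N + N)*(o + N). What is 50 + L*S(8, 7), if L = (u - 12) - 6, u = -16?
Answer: -8110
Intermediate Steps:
S(N, o) = 2*N*(N + o) (S(N, o) = (2*N)*(N + o) = 2*N*(N + o))
L = -34 (L = (-16 - 12) - 6 = -28 - 6 = -34)
50 + L*S(8, 7) = 50 - 68*8*(8 + 7) = 50 - 68*8*15 = 50 - 34*240 = 50 - 8160 = -8110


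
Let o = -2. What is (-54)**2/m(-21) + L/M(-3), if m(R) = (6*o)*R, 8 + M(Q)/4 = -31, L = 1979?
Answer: -1217/1092 ≈ -1.1145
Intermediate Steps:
M(Q) = -156 (M(Q) = -32 + 4*(-31) = -32 - 124 = -156)
m(R) = -12*R (m(R) = (6*(-2))*R = -12*R)
(-54)**2/m(-21) + L/M(-3) = (-54)**2/((-12*(-21))) + 1979/(-156) = 2916/252 + 1979*(-1/156) = 2916*(1/252) - 1979/156 = 81/7 - 1979/156 = -1217/1092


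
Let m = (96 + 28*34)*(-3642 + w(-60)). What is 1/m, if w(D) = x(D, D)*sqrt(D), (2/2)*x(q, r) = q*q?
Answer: -607/138137607312 - 25*I*sqrt(15)/2877866819 ≈ -4.3942e-9 - 3.3645e-8*I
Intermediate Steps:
x(q, r) = q**2 (x(q, r) = q*q = q**2)
w(D) = D**(5/2) (w(D) = D**2*sqrt(D) = D**(5/2))
m = -3816816 + 7545600*I*sqrt(15) (m = (96 + 28*34)*(-3642 + (-60)**(5/2)) = (96 + 952)*(-3642 + 7200*I*sqrt(15)) = 1048*(-3642 + 7200*I*sqrt(15)) = -3816816 + 7545600*I*sqrt(15) ≈ -3.8168e+6 + 2.9224e+7*I)
1/m = 1/(-3816816 + 7545600*I*sqrt(15))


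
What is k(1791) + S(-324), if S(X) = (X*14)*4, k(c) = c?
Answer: -16353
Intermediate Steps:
S(X) = 56*X (S(X) = (14*X)*4 = 56*X)
k(1791) + S(-324) = 1791 + 56*(-324) = 1791 - 18144 = -16353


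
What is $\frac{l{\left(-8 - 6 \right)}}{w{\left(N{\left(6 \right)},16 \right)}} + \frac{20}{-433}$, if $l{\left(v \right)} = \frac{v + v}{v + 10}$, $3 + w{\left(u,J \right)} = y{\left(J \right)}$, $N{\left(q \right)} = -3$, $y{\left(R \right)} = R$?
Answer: $\frac{2771}{5629} \approx 0.49227$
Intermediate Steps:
$w{\left(u,J \right)} = -3 + J$
$l{\left(v \right)} = \frac{2 v}{10 + v}$
$\frac{l{\left(-8 - 6 \right)}}{w{\left(N{\left(6 \right)},16 \right)}} + \frac{20}{-433} = \frac{2 \left(-8 - 6\right) \frac{1}{10 - 14}}{-3 + 16} + \frac{20}{-433} = \frac{2 \left(-14\right) \frac{1}{10 - 14}}{13} + 20 \left(- \frac{1}{433}\right) = 2 \left(-14\right) \frac{1}{-4} \cdot \frac{1}{13} - \frac{20}{433} = 2 \left(-14\right) \left(- \frac{1}{4}\right) \frac{1}{13} - \frac{20}{433} = 7 \cdot \frac{1}{13} - \frac{20}{433} = \frac{7}{13} - \frac{20}{433} = \frac{2771}{5629}$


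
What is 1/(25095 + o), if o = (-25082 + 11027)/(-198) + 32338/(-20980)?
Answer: 173085/4355587699 ≈ 3.9739e-5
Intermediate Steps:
o = 12019624/173085 (o = -14055*(-1/198) + 32338*(-1/20980) = 4685/66 - 16169/10490 = 12019624/173085 ≈ 69.443)
1/(25095 + o) = 1/(25095 + 12019624/173085) = 1/(4355587699/173085) = 173085/4355587699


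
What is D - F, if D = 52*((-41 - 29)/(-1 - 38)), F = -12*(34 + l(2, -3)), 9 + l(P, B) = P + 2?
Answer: 1324/3 ≈ 441.33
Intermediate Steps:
l(P, B) = -7 + P (l(P, B) = -9 + (P + 2) = -9 + (2 + P) = -7 + P)
F = -348 (F = -12*(34 + (-7 + 2)) = -12*(34 - 5) = -12*29 = -348)
D = 280/3 (D = 52*(-70/(-39)) = 52*(-70*(-1/39)) = 52*(70/39) = 280/3 ≈ 93.333)
D - F = 280/3 - 1*(-348) = 280/3 + 348 = 1324/3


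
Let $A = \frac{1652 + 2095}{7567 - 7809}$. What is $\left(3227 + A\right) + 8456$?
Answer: $\frac{2823539}{242} \approx 11668.0$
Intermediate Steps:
$A = - \frac{3747}{242}$ ($A = \frac{3747}{-242} = 3747 \left(- \frac{1}{242}\right) = - \frac{3747}{242} \approx -15.483$)
$\left(3227 + A\right) + 8456 = \left(3227 - \frac{3747}{242}\right) + 8456 = \frac{777187}{242} + 8456 = \frac{2823539}{242}$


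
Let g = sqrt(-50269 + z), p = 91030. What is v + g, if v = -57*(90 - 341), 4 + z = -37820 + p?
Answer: 14307 + sqrt(2937) ≈ 14361.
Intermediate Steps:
z = 53206 (z = -4 + (-37820 + 91030) = -4 + 53210 = 53206)
v = 14307 (v = -57*(-251) = 14307)
g = sqrt(2937) (g = sqrt(-50269 + 53206) = sqrt(2937) ≈ 54.194)
v + g = 14307 + sqrt(2937)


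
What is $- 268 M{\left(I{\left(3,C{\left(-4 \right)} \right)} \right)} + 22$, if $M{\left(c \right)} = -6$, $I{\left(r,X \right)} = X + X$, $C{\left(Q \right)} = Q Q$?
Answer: $1630$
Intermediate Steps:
$C{\left(Q \right)} = Q^{2}$
$I{\left(r,X \right)} = 2 X$
$- 268 M{\left(I{\left(3,C{\left(-4 \right)} \right)} \right)} + 22 = \left(-268\right) \left(-6\right) + 22 = 1608 + 22 = 1630$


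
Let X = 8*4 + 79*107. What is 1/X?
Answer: 1/8485 ≈ 0.00011786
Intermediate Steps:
X = 8485 (X = 32 + 8453 = 8485)
1/X = 1/8485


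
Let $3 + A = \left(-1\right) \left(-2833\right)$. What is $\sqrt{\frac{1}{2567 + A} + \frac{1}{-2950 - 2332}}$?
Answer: $\frac{i \sqrt{3278299710}}{28506954} \approx 0.0020085 i$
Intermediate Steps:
$A = 2830$ ($A = -3 - -2833 = -3 + 2833 = 2830$)
$\sqrt{\frac{1}{2567 + A} + \frac{1}{-2950 - 2332}} = \sqrt{\frac{1}{2567 + 2830} + \frac{1}{-2950 - 2332}} = \sqrt{\frac{1}{5397} + \frac{1}{-5282}} = \sqrt{\frac{1}{5397} - \frac{1}{5282}} = \sqrt{- \frac{115}{28506954}} = \frac{i \sqrt{3278299710}}{28506954}$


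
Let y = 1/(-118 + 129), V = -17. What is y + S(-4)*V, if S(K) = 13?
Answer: -2430/11 ≈ -220.91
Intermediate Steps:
y = 1/11 ≈ 0.090909
y + S(-4)*V = 1/11 + 13*(-17) = 1/11 - 221 = -2430/11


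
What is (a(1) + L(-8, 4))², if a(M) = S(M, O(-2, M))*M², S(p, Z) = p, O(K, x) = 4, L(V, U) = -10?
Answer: 81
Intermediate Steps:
a(M) = M³ (a(M) = M*M² = M³)
(a(1) + L(-8, 4))² = (1³ - 10)² = (1 - 10)² = (-9)² = 81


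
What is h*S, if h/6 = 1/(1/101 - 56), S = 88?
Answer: -17776/1885 ≈ -9.4302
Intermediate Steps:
h = -202/1885 (h = 6/(1/101 - 56) = 6/(-5655/101) = 6*(-101/5655) = -202/1885 ≈ -0.10716)
h*S = -202/1885*88 = -17776/1885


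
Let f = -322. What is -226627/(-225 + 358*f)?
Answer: 226627/115501 ≈ 1.9621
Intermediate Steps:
-226627/(-225 + 358*f) = -226627/(-225 + 358*(-322)) = -226627/(-225 - 115276) = -226627/(-115501) = -226627*(-1/115501) = 226627/115501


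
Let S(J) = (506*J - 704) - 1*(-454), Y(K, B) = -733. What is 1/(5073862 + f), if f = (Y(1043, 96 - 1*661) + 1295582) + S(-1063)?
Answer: 1/5830583 ≈ 1.7151e-7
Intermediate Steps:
S(J) = -250 + 506*J (S(J) = (-704 + 506*J) + 454 = -250 + 506*J)
f = 756721 (f = (-733 + 1295582) + (-250 + 506*(-1063)) = 1294849 + (-250 - 537878) = 1294849 - 538128 = 756721)
1/(5073862 + f) = 1/(5073862 + 756721) = 1/5830583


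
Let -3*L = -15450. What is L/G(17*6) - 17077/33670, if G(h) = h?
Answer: 85829323/1717170 ≈ 49.983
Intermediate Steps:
L = 5150 (L = -1/3*(-15450) = 5150)
L/G(17*6) - 17077/33670 = 5150/((17*6)) - 17077/33670 = 5150/102 - 17077*1/33670 = 5150*(1/102) - 17077/33670 = 2575/51 - 17077/33670 = 85829323/1717170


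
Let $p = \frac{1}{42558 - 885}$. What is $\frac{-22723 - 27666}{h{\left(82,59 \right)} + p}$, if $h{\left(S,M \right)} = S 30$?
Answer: $- \frac{2099860797}{102515581} \approx -20.483$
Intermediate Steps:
$h{\left(S,M \right)} = 30 S$
$p = \frac{1}{41673} \approx 2.3996 \cdot 10^{-5}$
$\frac{-22723 - 27666}{h{\left(82,59 \right)} + p} = \frac{-22723 - 27666}{30 \cdot 82 + \frac{1}{41673}} = - \frac{50389}{2460 + \frac{1}{41673}} = - \frac{50389}{\frac{102515581}{41673}} = \left(-50389\right) \frac{41673}{102515581} = - \frac{2099860797}{102515581}$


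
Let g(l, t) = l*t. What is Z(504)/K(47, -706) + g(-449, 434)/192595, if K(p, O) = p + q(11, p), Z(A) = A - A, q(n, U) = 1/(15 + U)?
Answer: -194866/192595 ≈ -1.0118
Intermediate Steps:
Z(A) = 0
K(p, O) = p + 1/(15 + p)
Z(504)/K(47, -706) + g(-449, 434)/192595 = 0/(((1 + 47*(15 + 47))/(15 + 47))) - 449*434/192595 = 0/(((1 + 47*62)/62)) - 194866*1/192595 = 0/(((1 + 2914)/62)) - 194866/192595 = 0/(((1/62)*2915)) - 194866/192595 = 0/(2915/62) - 194866/192595 = 0*(62/2915) - 194866/192595 = 0 - 194866/192595 = -194866/192595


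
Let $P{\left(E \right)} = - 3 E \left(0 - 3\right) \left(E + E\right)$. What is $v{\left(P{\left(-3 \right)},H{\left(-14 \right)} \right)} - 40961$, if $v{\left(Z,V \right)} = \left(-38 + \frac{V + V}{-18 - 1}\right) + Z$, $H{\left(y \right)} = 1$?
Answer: $- \frac{775905}{19} \approx -40837.0$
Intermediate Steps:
$P{\left(E \right)} = 18 E^{2}$ ($P{\left(E \right)} = - 3 E \left(- 3 \cdot 2 E\right) = - 3 E \left(- 6 E\right) = 18 E^{2}$)
$v{\left(Z,V \right)} = -38 + Z - \frac{2 V}{19}$ ($v{\left(Z,V \right)} = \left(-38 + \frac{2 V}{-19}\right) + Z = \left(-38 + 2 V \left(- \frac{1}{19}\right)\right) + Z = \left(-38 - \frac{2 V}{19}\right) + Z = -38 + Z - \frac{2 V}{19}$)
$v{\left(P{\left(-3 \right)},H{\left(-14 \right)} \right)} - 40961 = \left(-38 + 18 \left(-3\right)^{2} - \frac{2}{19}\right) - 40961 = \left(-38 + 18 \cdot 9 - \frac{2}{19}\right) - 40961 = \left(-38 + 162 - \frac{2}{19}\right) - 40961 = \frac{2354}{19} - 40961 = - \frac{775905}{19}$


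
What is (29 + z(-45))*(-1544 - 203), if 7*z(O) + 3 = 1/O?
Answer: -15721253/315 ≈ -49909.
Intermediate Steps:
z(O) = -3/7 + 1/(7*O)
(29 + z(-45))*(-1544 - 203) = (29 + (1/7)*(1 - 3*(-45))/(-45))*(-1544 - 203) = (29 + (1/7)*(-1/45)*(1 + 135))*(-1747) = (29 + (1/7)*(-1/45)*136)*(-1747) = (29 - 136/315)*(-1747) = (8999/315)*(-1747) = -15721253/315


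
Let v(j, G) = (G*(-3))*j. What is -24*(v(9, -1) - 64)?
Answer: 888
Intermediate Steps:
v(j, G) = -3*G*j (v(j, G) = (-3*G)*j = -3*G*j)
-24*(v(9, -1) - 64) = -24*(-3*(-1)*9 - 64) = -24*(27 - 64) = -24*(-37) = 888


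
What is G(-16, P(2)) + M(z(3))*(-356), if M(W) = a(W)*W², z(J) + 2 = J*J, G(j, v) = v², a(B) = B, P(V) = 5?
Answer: -122083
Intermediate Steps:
z(J) = -2 + J² (z(J) = -2 + J*J = -2 + J²)
M(W) = W³ (M(W) = W*W² = W³)
G(-16, P(2)) + M(z(3))*(-356) = 5² + (-2 + 3²)³*(-356) = 25 + (-2 + 9)³*(-356) = 25 + 7³*(-356) = 25 + 343*(-356) = 25 - 122108 = -122083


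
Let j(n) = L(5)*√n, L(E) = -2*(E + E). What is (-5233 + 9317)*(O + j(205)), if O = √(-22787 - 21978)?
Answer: -81680*√205 + 4084*I*√44765 ≈ -1.1695e+6 + 8.6408e+5*I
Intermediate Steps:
L(E) = -4*E
j(n) = -20*√n (j(n) = (-4*5)*√n = -20*√n)
O = I*√44765 (O = √(-44765) = I*√44765 ≈ 211.58*I)
(-5233 + 9317)*(O + j(205)) = (-5233 + 9317)*(I*√44765 - 20*√205) = 4084*(-20*√205 + I*√44765) = -81680*√205 + 4084*I*√44765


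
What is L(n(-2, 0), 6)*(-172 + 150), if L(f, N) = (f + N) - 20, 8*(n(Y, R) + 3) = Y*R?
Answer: 374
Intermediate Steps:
n(Y, R) = -3 + R*Y/8 (n(Y, R) = -3 + (Y*R)/8 = -3 + (R*Y)/8 = -3 + R*Y/8)
L(f, N) = -20 + N + f (L(f, N) = (N + f) - 20 = -20 + N + f)
L(n(-2, 0), 6)*(-172 + 150) = (-20 + 6 + (-3 + (1/8)*0*(-2)))*(-172 + 150) = (-20 + 6 + (-3 + 0))*(-22) = (-20 + 6 - 3)*(-22) = -17*(-22) = 374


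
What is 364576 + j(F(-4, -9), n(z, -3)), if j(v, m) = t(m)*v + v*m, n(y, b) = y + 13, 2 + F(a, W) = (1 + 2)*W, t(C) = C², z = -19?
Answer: 363706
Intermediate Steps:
F(a, W) = -2 + 3*W (F(a, W) = -2 + (1 + 2)*W = -2 + 3*W)
n(y, b) = 13 + y
j(v, m) = m*v + v*m² (j(v, m) = m²*v + v*m = v*m² + m*v = m*v + v*m²)
364576 + j(F(-4, -9), n(z, -3)) = 364576 + (13 - 19)*(-2 + 3*(-9))*(1 + (13 - 19)) = 364576 - 6*(-2 - 27)*(1 - 6) = 364576 - 6*(-29)*(-5) = 364576 - 870 = 363706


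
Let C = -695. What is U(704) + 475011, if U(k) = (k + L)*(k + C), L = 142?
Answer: 482625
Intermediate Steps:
U(k) = (-695 + k)*(142 + k) (U(k) = (k + 142)*(k - 695) = (142 + k)*(-695 + k) = (-695 + k)*(142 + k))
U(704) + 475011 = (-98690 + 704**2 - 553*704) + 475011 = (-98690 + 495616 - 389312) + 475011 = 7614 + 475011 = 482625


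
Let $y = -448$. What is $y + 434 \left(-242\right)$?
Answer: $-105476$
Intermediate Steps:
$y + 434 \left(-242\right) = -448 + 434 \left(-242\right) = -448 - 105028 = -105476$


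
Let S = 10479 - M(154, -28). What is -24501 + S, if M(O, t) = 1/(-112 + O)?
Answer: -588925/42 ≈ -14022.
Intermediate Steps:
S = 440117/42 (S = 10479 - 1/(-112 + 154) = 10479 - 1/42 = 440117/42 ≈ 10479.)
-24501 + S = -24501 + 440117/42 = -588925/42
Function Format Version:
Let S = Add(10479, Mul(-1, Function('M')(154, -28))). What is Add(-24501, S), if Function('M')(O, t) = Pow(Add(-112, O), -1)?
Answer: Rational(-588925, 42) ≈ -14022.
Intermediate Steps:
S = Rational(440117, 42) (S = Add(10479, Mul(-1, Pow(Add(-112, 154), -1))) = Add(10479, Mul(-1, Pow(42, -1))) = Add(10479, Mul(-1, Rational(1, 42))) = Add(10479, Rational(-1, 42)) = Rational(440117, 42) ≈ 10479.)
Add(-24501, S) = Add(-24501, Rational(440117, 42)) = Rational(-588925, 42)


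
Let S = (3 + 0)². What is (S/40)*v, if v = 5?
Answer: 9/8 ≈ 1.1250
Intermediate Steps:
S = 9 (S = 3² = 9)
(S/40)*v = (9/40)*5 = 9/8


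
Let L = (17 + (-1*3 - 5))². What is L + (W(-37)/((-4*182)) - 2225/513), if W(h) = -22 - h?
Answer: 28623089/373464 ≈ 76.642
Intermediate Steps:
L = 81 (L = (17 + (-3 - 5))² = (17 - 8)² = 9² = 81)
L + (W(-37)/((-4*182)) - 2225/513) = 81 + ((-22 - 1*(-37))/((-4*182)) - 2225/513) = 81 + ((-22 + 37)/(-728) - 2225*1/513) = 81 + (15*(-1/728) - 2225/513) = 81 + (-15/728 - 2225/513) = 81 - 1627495/373464 = 28623089/373464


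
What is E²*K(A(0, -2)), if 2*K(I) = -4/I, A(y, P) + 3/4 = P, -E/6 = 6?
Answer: 10368/11 ≈ 942.54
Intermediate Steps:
E = -36 (E = -6*6 = -36)
A(y, P) = -¾ + P
K(I) = -2/I (K(I) = (-4/I)/2 = -2/I)
E²*K(A(0, -2)) = (-36)²*(-2/(-¾ - 2)) = 1296*(-2/(-11/4)) = 1296*(-2*(-4/11)) = 1296*(8/11) = 10368/11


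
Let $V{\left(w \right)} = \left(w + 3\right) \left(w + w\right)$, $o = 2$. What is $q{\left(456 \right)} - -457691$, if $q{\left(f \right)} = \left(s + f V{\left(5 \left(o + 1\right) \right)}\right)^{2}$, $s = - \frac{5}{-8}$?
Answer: $\frac{3880633797849}{64} \approx 6.0635 \cdot 10^{10}$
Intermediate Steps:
$V{\left(w \right)} = 2 w \left(3 + w\right)$ ($V{\left(w \right)} = \left(3 + w\right) 2 w = 2 w \left(3 + w\right)$)
$s = \frac{5}{8}$ ($s = \left(-5\right) \left(- \frac{1}{8}\right) = \frac{5}{8} \approx 0.625$)
$q{\left(f \right)} = \left(\frac{5}{8} + 540 f\right)^{2}$ ($q{\left(f \right)} = \left(\frac{5}{8} + f 2 \cdot 5 \left(2 + 1\right) \left(3 + 5 \left(2 + 1\right)\right)\right)^{2} = \left(\frac{5}{8} + f 2 \cdot 5 \cdot 3 \left(3 + 5 \cdot 3\right)\right)^{2} = \left(\frac{5}{8} + f 2 \cdot 15 \left(3 + 15\right)\right)^{2} = \left(\frac{5}{8} + f 2 \cdot 15 \cdot 18\right)^{2} = \left(\frac{5}{8} + f 540\right)^{2} = \left(\frac{5}{8} + 540 f\right)^{2}$)
$q{\left(456 \right)} - -457691 = \frac{25 \left(1 + 864 \cdot 456\right)^{2}}{64} - -457691 = \frac{25 \left(1 + 393984\right)^{2}}{64} + 457691 = \frac{25 \cdot 393985^{2}}{64} + 457691 = \frac{25}{64} \cdot 155224180225 + 457691 = \frac{3880604505625}{64} + 457691 = \frac{3880633797849}{64}$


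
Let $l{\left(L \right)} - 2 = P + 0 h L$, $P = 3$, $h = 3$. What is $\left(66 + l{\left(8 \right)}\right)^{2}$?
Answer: $5041$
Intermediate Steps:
$l{\left(L \right)} = 5$ ($l{\left(L \right)} = 2 + \left(3 + 0 \cdot 3 L\right) = 2 + \left(3 + 0 L\right) = 2 + \left(3 + 0\right) = 2 + 3 = 5$)
$\left(66 + l{\left(8 \right)}\right)^{2} = \left(66 + 5\right)^{2} = 71^{2} = 5041$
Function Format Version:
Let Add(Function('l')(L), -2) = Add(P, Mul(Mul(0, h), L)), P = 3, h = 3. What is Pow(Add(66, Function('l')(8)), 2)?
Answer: 5041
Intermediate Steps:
Function('l')(L) = 5 (Function('l')(L) = Add(2, Add(3, Mul(Mul(0, 3), L))) = Add(2, Add(3, Mul(0, L))) = Add(2, Add(3, 0)) = Add(2, 3) = 5)
Pow(Add(66, Function('l')(8)), 2) = Pow(Add(66, 5), 2) = Pow(71, 2) = 5041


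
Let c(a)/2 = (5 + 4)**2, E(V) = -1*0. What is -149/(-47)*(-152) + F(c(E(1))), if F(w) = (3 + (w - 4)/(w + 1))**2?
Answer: -582060089/1248743 ≈ -466.12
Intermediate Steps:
E(V) = 0
c(a) = 162 (c(a) = 2*(5 + 4)**2 = 2*9**2 = 2*81 = 162)
F(w) = (3 + (-4 + w)/(1 + w))**2
-149/(-47)*(-152) + F(c(E(1))) = -149/(-47)*(-152) + (-1 + 4*162)**2/(1 + 162)**2 = -149*(-1/47)*(-152) + (-1 + 648)**2/163**2 = (149/47)*(-152) + (1/26569)*647**2 = -22648/47 + (1/26569)*418609 = -22648/47 + 418609/26569 = -582060089/1248743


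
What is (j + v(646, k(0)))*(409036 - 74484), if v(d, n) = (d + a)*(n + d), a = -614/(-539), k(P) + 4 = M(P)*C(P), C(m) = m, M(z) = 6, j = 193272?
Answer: 109769302701888/539 ≈ 2.0365e+11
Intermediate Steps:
k(P) = -4 + 6*P
a = 614/539 (a = -614*(-1/539) = 614/539 ≈ 1.1391)
v(d, n) = (614/539 + d)*(d + n) (v(d, n) = (d + 614/539)*(n + d) = (614/539 + d)*(d + n))
(j + v(646, k(0)))*(409036 - 74484) = (193272 + (646² + (614/539)*646 + 614*(-4 + 6*0)/539 + 646*(-4 + 6*0)))*(409036 - 74484) = (193272 + (417316 + 396644/539 + 614*(-4 + 0)/539 + 646*(-4 + 0)))*334552 = (193272 + (417316 + 396644/539 + (614/539)*(-4) + 646*(-4)))*334552 = (193272 + (417316 + 396644/539 - 2456/539 - 2584))*334552 = (193272 + 223934736/539)*334552 = (328108344/539)*334552 = 109769302701888/539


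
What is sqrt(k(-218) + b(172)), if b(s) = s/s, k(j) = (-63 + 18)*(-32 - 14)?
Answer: sqrt(2071) ≈ 45.508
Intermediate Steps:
k(j) = 2070 (k(j) = -45*(-46) = 2070)
b(s) = 1
sqrt(k(-218) + b(172)) = sqrt(2070 + 1) = sqrt(2071)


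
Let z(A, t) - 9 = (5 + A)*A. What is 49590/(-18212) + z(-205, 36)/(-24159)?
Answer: -33532771/7585926 ≈ -4.4204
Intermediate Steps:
z(A, t) = 9 + A*(5 + A) (z(A, t) = 9 + (5 + A)*A = 9 + A*(5 + A))
49590/(-18212) + z(-205, 36)/(-24159) = 49590/(-18212) + (9 + (-205)**2 + 5*(-205))/(-24159) = 49590*(-1/18212) + (9 + 42025 - 1025)*(-1/24159) = -855/314 + 41009*(-1/24159) = -855/314 - 41009/24159 = -33532771/7585926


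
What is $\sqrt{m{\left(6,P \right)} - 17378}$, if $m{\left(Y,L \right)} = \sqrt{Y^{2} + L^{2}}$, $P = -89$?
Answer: $\sqrt{-17378 + \sqrt{7957}} \approx 131.49 i$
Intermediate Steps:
$m{\left(Y,L \right)} = \sqrt{L^{2} + Y^{2}}$
$\sqrt{m{\left(6,P \right)} - 17378} = \sqrt{\sqrt{\left(-89\right)^{2} + 6^{2}} - 17378} = \sqrt{\sqrt{7921 + 36} - 17378} = \sqrt{\sqrt{7957} - 17378} = \sqrt{-17378 + \sqrt{7957}}$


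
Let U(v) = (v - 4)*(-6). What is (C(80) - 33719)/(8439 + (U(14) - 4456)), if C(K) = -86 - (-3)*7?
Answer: -33784/3923 ≈ -8.6118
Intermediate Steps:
C(K) = -65 (C(K) = -86 - 1*(-21) = -86 + 21 = -65)
U(v) = 24 - 6*v (U(v) = (-4 + v)*(-6) = 24 - 6*v)
(C(80) - 33719)/(8439 + (U(14) - 4456)) = (-65 - 33719)/(8439 + ((24 - 6*14) - 4456)) = -33784/(8439 + ((24 - 84) - 4456)) = -33784/(8439 + (-60 - 4456)) = -33784/(8439 - 4516) = -33784/3923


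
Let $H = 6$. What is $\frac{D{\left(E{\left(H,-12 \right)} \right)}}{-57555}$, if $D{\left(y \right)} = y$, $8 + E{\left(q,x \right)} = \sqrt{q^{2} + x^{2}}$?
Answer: $\frac{8}{57555} - \frac{2 \sqrt{5}}{19185} \approx -9.4108 \cdot 10^{-5}$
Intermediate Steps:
$E{\left(q,x \right)} = -8 + \sqrt{q^{2} + x^{2}}$
$\frac{D{\left(E{\left(H,-12 \right)} \right)}}{-57555} = \frac{-8 + \sqrt{6^{2} + \left(-12\right)^{2}}}{-57555} = \left(-8 + \sqrt{36 + 144}\right) \left(- \frac{1}{57555}\right) = \left(-8 + \sqrt{180}\right) \left(- \frac{1}{57555}\right) = \left(-8 + 6 \sqrt{5}\right) \left(- \frac{1}{57555}\right) = \frac{8}{57555} - \frac{2 \sqrt{5}}{19185}$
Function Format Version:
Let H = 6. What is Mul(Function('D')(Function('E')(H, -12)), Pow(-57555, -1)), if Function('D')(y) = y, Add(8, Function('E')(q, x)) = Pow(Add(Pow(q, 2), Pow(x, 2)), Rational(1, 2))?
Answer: Add(Rational(8, 57555), Mul(Rational(-2, 19185), Pow(5, Rational(1, 2)))) ≈ -9.4108e-5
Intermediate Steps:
Function('E')(q, x) = Add(-8, Pow(Add(Pow(q, 2), Pow(x, 2)), Rational(1, 2)))
Mul(Function('D')(Function('E')(H, -12)), Pow(-57555, -1)) = Mul(Add(-8, Pow(Add(Pow(6, 2), Pow(-12, 2)), Rational(1, 2))), Pow(-57555, -1)) = Mul(Add(-8, Pow(Add(36, 144), Rational(1, 2))), Rational(-1, 57555)) = Mul(Add(-8, Pow(180, Rational(1, 2))), Rational(-1, 57555)) = Mul(Add(-8, Mul(6, Pow(5, Rational(1, 2)))), Rational(-1, 57555)) = Add(Rational(8, 57555), Mul(Rational(-2, 19185), Pow(5, Rational(1, 2))))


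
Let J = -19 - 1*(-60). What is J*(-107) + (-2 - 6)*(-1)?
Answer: -4379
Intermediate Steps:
J = 41 (J = -19 + 60 = 41)
J*(-107) + (-2 - 6)*(-1) = 41*(-107) + (-2 - 6)*(-1) = -4387 - 8*(-1) = -4387 + 8 = -4379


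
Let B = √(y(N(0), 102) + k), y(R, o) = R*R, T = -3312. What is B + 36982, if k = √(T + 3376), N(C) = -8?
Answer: 36982 + 6*√2 ≈ 36991.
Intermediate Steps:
y(R, o) = R²
k = 8 (k = √(-3312 + 3376) = √64 = 8)
B = 6*√2 (B = √((-8)² + 8) = √(64 + 8) = √72 = 6*√2 ≈ 8.4853)
B + 36982 = 6*√2 + 36982 = 36982 + 6*√2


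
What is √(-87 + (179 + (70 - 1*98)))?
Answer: 8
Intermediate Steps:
√(-87 + (179 + (70 - 1*98))) = √(-87 + (179 + (70 - 98))) = √(-87 + (179 - 28)) = √(-87 + 151) = √64 = 8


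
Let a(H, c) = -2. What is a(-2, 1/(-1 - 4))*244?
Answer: -488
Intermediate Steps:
a(-2, 1/(-1 - 4))*244 = -2*244 = -488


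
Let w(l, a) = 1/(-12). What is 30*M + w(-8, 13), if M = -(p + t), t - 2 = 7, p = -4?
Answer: -1801/12 ≈ -150.08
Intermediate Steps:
w(l, a) = -1/12
t = 9 (t = 2 + 7 = 9)
M = -5 (M = -(-4 + 9) = -1*5 = -5)
30*M + w(-8, 13) = 30*(-5) - 1/12 = -150 - 1/12 = -1801/12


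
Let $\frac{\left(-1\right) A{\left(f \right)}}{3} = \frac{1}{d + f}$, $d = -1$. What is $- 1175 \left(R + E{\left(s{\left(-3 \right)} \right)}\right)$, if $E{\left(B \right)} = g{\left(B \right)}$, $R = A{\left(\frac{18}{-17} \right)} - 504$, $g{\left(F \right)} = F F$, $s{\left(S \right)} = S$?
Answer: $\frac{4059390}{7} \approx 5.7991 \cdot 10^{5}$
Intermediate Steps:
$g{\left(F \right)} = F^{2}$
$A{\left(f \right)} = - \frac{3}{-1 + f}$
$R = - \frac{17589}{35}$ ($R = - \frac{3}{-1 + \frac{18}{-17}} - 504 = - \frac{3}{-1 + 18 \left(- \frac{1}{17}\right)} - 504 = - \frac{3}{-1 - \frac{18}{17}} - 504 = - \frac{3}{- \frac{35}{17}} - 504 = \left(-3\right) \left(- \frac{17}{35}\right) - 504 = \frac{51}{35} - 504 = - \frac{17589}{35} \approx -502.54$)
$E{\left(B \right)} = B^{2}$
$- 1175 \left(R + E{\left(s{\left(-3 \right)} \right)}\right) = - 1175 \left(- \frac{17589}{35} + \left(-3\right)^{2}\right) = - 1175 \left(- \frac{17589}{35} + 9\right) = \left(-1175\right) \left(- \frac{17274}{35}\right) = \frac{4059390}{7}$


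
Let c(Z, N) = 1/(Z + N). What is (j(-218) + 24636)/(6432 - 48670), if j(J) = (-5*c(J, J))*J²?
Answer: -25181/42238 ≈ -0.59617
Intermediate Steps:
c(Z, N) = 1/(N + Z)
j(J) = -5*J/2 (j(J) = (-5/(J + J))*J² = (-5*1/(2*J))*J² = (-5/(2*J))*J² = -5*J/2)
(j(-218) + 24636)/(6432 - 48670) = (-5/2*(-218) + 24636)/(6432 - 48670) = (545 + 24636)/(-42238) = 25181*(-1/42238) = -25181/42238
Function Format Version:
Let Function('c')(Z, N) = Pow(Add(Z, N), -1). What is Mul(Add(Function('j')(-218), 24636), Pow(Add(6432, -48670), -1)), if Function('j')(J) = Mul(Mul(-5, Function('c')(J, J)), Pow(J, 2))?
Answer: Rational(-25181, 42238) ≈ -0.59617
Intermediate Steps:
Function('c')(Z, N) = Pow(Add(N, Z), -1)
Function('j')(J) = Mul(Rational(-5, 2), J) (Function('j')(J) = Mul(Mul(-5, Pow(Add(J, J), -1)), Pow(J, 2)) = Mul(Mul(-5, Pow(Mul(2, J), -1)), Pow(J, 2)) = Mul(Mul(-5, Mul(Rational(1, 2), Pow(J, -1))), Pow(J, 2)) = Mul(Mul(Rational(-5, 2), Pow(J, -1)), Pow(J, 2)) = Mul(Rational(-5, 2), J))
Mul(Add(Function('j')(-218), 24636), Pow(Add(6432, -48670), -1)) = Mul(Add(Mul(Rational(-5, 2), -218), 24636), Pow(Add(6432, -48670), -1)) = Mul(Add(545, 24636), Pow(-42238, -1)) = Mul(25181, Rational(-1, 42238)) = Rational(-25181, 42238)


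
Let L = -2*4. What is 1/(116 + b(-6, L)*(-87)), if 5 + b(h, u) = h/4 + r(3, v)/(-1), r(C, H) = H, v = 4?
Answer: 2/2059 ≈ 0.00097135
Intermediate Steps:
L = -8
b(h, u) = -9 + h/4 (b(h, u) = -5 + (h/4 + 4/(-1)) = -5 + (h*(¼) + 4*(-1)) = -5 + (h/4 - 4) = -5 + (-4 + h/4) = -9 + h/4)
1/(116 + b(-6, L)*(-87)) = 1/(116 + (-9 + (¼)*(-6))*(-87)) = 1/(116 + (-9 - 3/2)*(-87)) = 1/(116 - 21/2*(-87)) = 1/(116 + 1827/2) = 1/(2059/2) = 2/2059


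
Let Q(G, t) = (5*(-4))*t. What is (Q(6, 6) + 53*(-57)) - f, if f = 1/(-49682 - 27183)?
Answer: -241432964/76865 ≈ -3141.0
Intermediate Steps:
Q(G, t) = -20*t
f = -1/76865 (f = 1/(-76865) = -1/76865 ≈ -1.3010e-5)
(Q(6, 6) + 53*(-57)) - f = (-20*6 + 53*(-57)) - 1*(-1/76865) = (-120 - 3021) + 1/76865 = -3141 + 1/76865 = -241432964/76865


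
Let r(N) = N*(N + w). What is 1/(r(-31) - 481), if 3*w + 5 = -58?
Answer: 1/1131 ≈ 0.00088417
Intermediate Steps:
w = -21 (w = -5/3 + (⅓)*(-58) = -5/3 - 58/3 = -21)
r(N) = N*(-21 + N) (r(N) = N*(N - 21) = N*(-21 + N))
1/(r(-31) - 481) = 1/(-31*(-21 - 31) - 481) = 1/(-31*(-52) - 481) = 1/(1612 - 481) = 1/1131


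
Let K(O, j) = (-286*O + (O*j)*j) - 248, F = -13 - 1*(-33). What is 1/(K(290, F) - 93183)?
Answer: -1/60371 ≈ -1.6564e-5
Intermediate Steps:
F = 20 (F = -13 + 33 = 20)
K(O, j) = -248 - 286*O + O*j**2 (K(O, j) = (-286*O + O*j**2) - 248 = -248 - 286*O + O*j**2)
1/(K(290, F) - 93183) = 1/((-248 - 286*290 + 290*20**2) - 93183) = 1/((-248 - 82940 + 290*400) - 93183) = 1/((-248 - 82940 + 116000) - 93183) = 1/(32812 - 93183) = 1/(-60371) = -1/60371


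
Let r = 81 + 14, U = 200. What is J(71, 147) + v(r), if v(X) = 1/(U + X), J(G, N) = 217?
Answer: 64016/295 ≈ 217.00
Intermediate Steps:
r = 95
v(X) = 1/(200 + X)
J(71, 147) + v(r) = 217 + 1/(200 + 95) = 217 + 1/295 = 64016/295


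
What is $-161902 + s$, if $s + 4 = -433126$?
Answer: $-595032$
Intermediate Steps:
$s = -433130$ ($s = -4 - 433126 = -433130$)
$-161902 + s = -161902 - 433130 = -595032$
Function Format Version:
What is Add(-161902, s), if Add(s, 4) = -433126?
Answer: -595032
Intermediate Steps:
s = -433130 (s = Add(-4, -433126) = -433130)
Add(-161902, s) = Add(-161902, -433130) = -595032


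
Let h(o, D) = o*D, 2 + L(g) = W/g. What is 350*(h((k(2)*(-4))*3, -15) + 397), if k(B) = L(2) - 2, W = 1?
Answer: -81550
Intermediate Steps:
L(g) = -2 + 1/g
k(B) = -7/2 (k(B) = (-2 + 1/2) - 2 = (-2 + ½) - 2 = -3/2 - 2 = -7/2)
h(o, D) = D*o
350*(h((k(2)*(-4))*3, -15) + 397) = 350*(-15*(-7/2*(-4))*3 + 397) = 350*(-210*3 + 397) = 350*(-15*42 + 397) = 350*(-630 + 397) = 350*(-233) = -81550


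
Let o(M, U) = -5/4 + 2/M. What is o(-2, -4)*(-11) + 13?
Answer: 151/4 ≈ 37.750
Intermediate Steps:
o(M, U) = -5/4 + 2/M (o(M, U) = -5*¼ + 2/M = -5/4 + 2/M)
o(-2, -4)*(-11) + 13 = (-5/4 + 2/(-2))*(-11) + 13 = (-5/4 + 2*(-½))*(-11) + 13 = (-5/4 - 1)*(-11) + 13 = -9/4*(-11) + 13 = 99/4 + 13 = 151/4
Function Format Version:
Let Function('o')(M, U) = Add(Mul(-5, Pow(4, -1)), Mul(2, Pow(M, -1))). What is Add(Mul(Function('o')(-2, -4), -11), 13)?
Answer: Rational(151, 4) ≈ 37.750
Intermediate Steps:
Function('o')(M, U) = Add(Rational(-5, 4), Mul(2, Pow(M, -1))) (Function('o')(M, U) = Add(Mul(-5, Rational(1, 4)), Mul(2, Pow(M, -1))) = Add(Rational(-5, 4), Mul(2, Pow(M, -1))))
Add(Mul(Function('o')(-2, -4), -11), 13) = Add(Mul(Add(Rational(-5, 4), Mul(2, Pow(-2, -1))), -11), 13) = Add(Mul(Add(Rational(-5, 4), Mul(2, Rational(-1, 2))), -11), 13) = Add(Mul(Add(Rational(-5, 4), -1), -11), 13) = Add(Mul(Rational(-9, 4), -11), 13) = Add(Rational(99, 4), 13) = Rational(151, 4)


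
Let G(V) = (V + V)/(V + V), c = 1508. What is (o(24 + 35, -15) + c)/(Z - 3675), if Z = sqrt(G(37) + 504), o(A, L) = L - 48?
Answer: -1062075/2701024 - 289*sqrt(505)/2701024 ≈ -0.39562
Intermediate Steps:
G(V) = 1 (G(V) = (2*V)/((2*V)) = (2*V)*(1/(2*V)) = 1)
o(A, L) = -48 + L
Z = sqrt(505) (Z = sqrt(1 + 504) = sqrt(505) ≈ 22.472)
(o(24 + 35, -15) + c)/(Z - 3675) = ((-48 - 15) + 1508)/(sqrt(505) - 3675) = (-63 + 1508)/(-3675 + sqrt(505)) = 1445/(-3675 + sqrt(505))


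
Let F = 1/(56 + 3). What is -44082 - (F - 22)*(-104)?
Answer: -2735726/59 ≈ -46368.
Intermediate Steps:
F = 1/59 ≈ 0.016949
-44082 - (F - 22)*(-104) = -44082 - (1/59 - 22)*(-104) = -44082 - (-1297)*(-104)/59 = -44082 - 1*134888/59 = -44082 - 134888/59 = -2735726/59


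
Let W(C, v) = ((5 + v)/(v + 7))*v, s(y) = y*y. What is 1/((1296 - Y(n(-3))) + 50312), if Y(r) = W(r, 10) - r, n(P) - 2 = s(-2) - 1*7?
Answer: 17/877169 ≈ 1.9381e-5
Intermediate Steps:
s(y) = y**2
W(C, v) = v*(5 + v)/(7 + v) (W(C, v) = ((5 + v)/(7 + v))*v = v*(5 + v)/(7 + v))
n(P) = -1 (n(P) = 2 + ((-2)**2 - 1*7) = 2 + (4 - 7) = 2 - 3 = -1)
Y(r) = 150/17 - r (Y(r) = 10*(5 + 10)/(7 + 10) - r = 10*15/17 - r = 10*(1/17)*15 - r = 150/17 - r)
1/((1296 - Y(n(-3))) + 50312) = 1/((1296 - (150/17 - 1*(-1))) + 50312) = 1/((1296 - (150/17 + 1)) + 50312) = 1/((1296 - 1*167/17) + 50312) = 1/((1296 - 167/17) + 50312) = 1/(21865/17 + 50312) = 1/(877169/17) = 17/877169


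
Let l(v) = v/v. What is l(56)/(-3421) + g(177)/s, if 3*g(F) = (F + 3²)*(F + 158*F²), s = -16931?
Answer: -1049938641149/57920951 ≈ -18127.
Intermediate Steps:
l(v) = 1
g(F) = (9 + F)*(F + 158*F²)/3 (g(F) = ((F + 3²)*(F + 158*F²))/3 = ((F + 9)*(F + 158*F²))/3 = ((9 + F)*(F + 158*F²))/3 = (9 + F)*(F + 158*F²)/3)
l(56)/(-3421) + g(177)/s = 1/(-3421) + ((⅓)*177*(9 + 158*177² + 1423*177))/(-16931) = 1*(-1/3421) + ((⅓)*177*(9 + 158*31329 + 251871))*(-1/16931) = -1/3421 + ((⅓)*177*(9 + 4949982 + 251871))*(-1/16931) = -1/3421 + ((⅓)*177*5201862)*(-1/16931) = -1/3421 + 306909858*(-1/16931) = -1/3421 - 306909858/16931 = -1049938641149/57920951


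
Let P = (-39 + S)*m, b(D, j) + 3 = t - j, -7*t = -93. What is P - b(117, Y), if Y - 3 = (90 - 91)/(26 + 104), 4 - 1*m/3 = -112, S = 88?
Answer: 15510683/910 ≈ 17045.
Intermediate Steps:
m = 348 (m = 12 - 3*(-112) = 12 + 336 = 348)
t = 93/7 (t = -⅐*(-93) = 93/7 ≈ 13.286)
Y = 389/130 (Y = 3 + (90 - 91)/(26 + 104) = 3 - 1/130 = 389/130 ≈ 2.9923)
b(D, j) = 72/7 - j (b(D, j) = -3 + (93/7 - j) = 72/7 - j)
P = 17052 (P = (-39 + 88)*348 = 49*348 = 17052)
P - b(117, Y) = 17052 - (72/7 - 1*389/130) = 17052 - (72/7 - 389/130) = 17052 - 1*6637/910 = 17052 - 6637/910 = 15510683/910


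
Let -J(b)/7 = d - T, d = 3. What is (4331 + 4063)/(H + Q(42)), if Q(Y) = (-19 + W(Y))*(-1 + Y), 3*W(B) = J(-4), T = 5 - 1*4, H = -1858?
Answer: -25182/8485 ≈ -2.9678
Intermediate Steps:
T = 1 (T = 5 - 4 = 1)
J(b) = -14 (J(b) = -7*(3 - 1*1) = -7*(3 - 1) = -7*2 = -14)
W(B) = -14/3 (W(B) = (1/3)*(-14) = -14/3)
Q(Y) = 71/3 - 71*Y/3 (Q(Y) = (-19 - 14/3)*(-1 + Y) = -71*(-1 + Y)/3 = 71/3 - 71*Y/3)
(4331 + 4063)/(H + Q(42)) = (4331 + 4063)/(-1858 + (71/3 - 71/3*42)) = 8394/(-1858 + (71/3 - 994)) = 8394/(-1858 - 2911/3) = 8394/(-8485/3) = 8394*(-3/8485) = -25182/8485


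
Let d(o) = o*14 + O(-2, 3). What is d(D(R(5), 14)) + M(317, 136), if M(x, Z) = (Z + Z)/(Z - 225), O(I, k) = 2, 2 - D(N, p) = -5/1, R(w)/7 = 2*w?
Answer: 8628/89 ≈ 96.944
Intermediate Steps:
R(w) = 14*w (R(w) = 7*(2*w) = 14*w)
D(N, p) = 7 (D(N, p) = 2 - (-5)/1 = 2 - (-5) = 2 - 1*(-5) = 2 + 5 = 7)
d(o) = 2 + 14*o (d(o) = o*14 + 2 = 14*o + 2 = 2 + 14*o)
M(x, Z) = 2*Z/(-225 + Z) (M(x, Z) = (2*Z)/(-225 + Z) = 2*Z/(-225 + Z))
d(D(R(5), 14)) + M(317, 136) = (2 + 14*7) + 2*136/(-225 + 136) = (2 + 98) + 2*136/(-89) = 100 + 2*136*(-1/89) = 100 - 272/89 = 8628/89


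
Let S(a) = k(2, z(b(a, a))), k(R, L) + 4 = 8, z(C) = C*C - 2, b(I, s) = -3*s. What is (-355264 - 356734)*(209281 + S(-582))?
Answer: -149010501430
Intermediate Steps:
z(C) = -2 + C² (z(C) = C² - 2 = -2 + C²)
k(R, L) = 4 (k(R, L) = -4 + 8 = 4)
S(a) = 4
(-355264 - 356734)*(209281 + S(-582)) = (-355264 - 356734)*(209281 + 4) = -711998*209285 = -149010501430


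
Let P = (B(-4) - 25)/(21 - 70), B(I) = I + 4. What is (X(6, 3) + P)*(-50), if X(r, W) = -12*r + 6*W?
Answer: 131050/49 ≈ 2674.5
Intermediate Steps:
B(I) = 4 + I
P = 25/49 (P = ((4 - 4) - 25)/(21 - 70) = (0 - 25)/(-49) = -25*(-1/49) = 25/49 ≈ 0.51020)
(X(6, 3) + P)*(-50) = ((-12*6 + 6*3) + 25/49)*(-50) = ((-72 + 18) + 25/49)*(-50) = (-54 + 25/49)*(-50) = -2621/49*(-50) = 131050/49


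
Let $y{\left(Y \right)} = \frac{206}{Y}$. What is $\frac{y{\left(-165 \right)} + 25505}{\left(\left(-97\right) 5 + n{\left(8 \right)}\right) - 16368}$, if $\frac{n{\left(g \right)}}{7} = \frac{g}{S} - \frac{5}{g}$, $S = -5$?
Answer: $- \frac{33664952}{22266519} \approx -1.5119$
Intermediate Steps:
$n{\left(g \right)} = - \frac{35}{g} - \frac{7 g}{5}$ ($n{\left(g \right)} = 7 \left(\frac{g}{-5} - \frac{5}{g}\right) = 7 \left(g \left(- \frac{1}{5}\right) - \frac{5}{g}\right) = 7 \left(- \frac{g}{5} - \frac{5}{g}\right) = 7 \left(- \frac{5}{g} - \frac{g}{5}\right) = - \frac{35}{g} - \frac{7 g}{5}$)
$\frac{y{\left(-165 \right)} + 25505}{\left(\left(-97\right) 5 + n{\left(8 \right)}\right) - 16368} = \frac{\frac{206}{-165} + 25505}{\left(\left(-97\right) 5 - \left(\frac{56}{5} + \frac{35}{8}\right)\right) - 16368} = \frac{206 \left(- \frac{1}{165}\right) + 25505}{\left(-485 - \frac{623}{40}\right) - 16368} = \frac{- \frac{206}{165} + 25505}{\left(-485 - \frac{623}{40}\right) - 16368} = \frac{4208119}{165 \left(\left(-485 - \frac{623}{40}\right) - 16368\right)} = \frac{4208119}{165 \left(- \frac{20023}{40} - 16368\right)} = \frac{4208119}{165 \left(- \frac{674743}{40}\right)} = \frac{4208119}{165} \left(- \frac{40}{674743}\right) = - \frac{33664952}{22266519}$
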